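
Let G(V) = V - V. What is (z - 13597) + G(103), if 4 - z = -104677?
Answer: 91084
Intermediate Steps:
G(V) = 0
z = 104681 (z = 4 - 1*(-104677) = 4 + 104677 = 104681)
(z - 13597) + G(103) = (104681 - 13597) + 0 = 91084 + 0 = 91084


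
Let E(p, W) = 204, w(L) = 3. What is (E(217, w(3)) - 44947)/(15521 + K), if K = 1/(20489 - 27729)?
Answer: -323939320/112372039 ≈ -2.8827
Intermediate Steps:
K = -1/7240 (K = 1/(-7240) = -1/7240 ≈ -0.00013812)
(E(217, w(3)) - 44947)/(15521 + K) = (204 - 44947)/(15521 - 1/7240) = -44743/112372039/7240 = -44743*7240/112372039 = -323939320/112372039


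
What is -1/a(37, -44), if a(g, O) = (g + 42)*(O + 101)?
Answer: -1/4503 ≈ -0.00022207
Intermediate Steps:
a(g, O) = (42 + g)*(101 + O)
-1/a(37, -44) = -1/(4242 + 42*(-44) + 101*37 - 44*37) = -1/(4242 - 1848 + 3737 - 1628) = -1/4503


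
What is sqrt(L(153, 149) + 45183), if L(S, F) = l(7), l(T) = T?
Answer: sqrt(45190) ≈ 212.58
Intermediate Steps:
L(S, F) = 7
sqrt(L(153, 149) + 45183) = sqrt(7 + 45183) = sqrt(45190)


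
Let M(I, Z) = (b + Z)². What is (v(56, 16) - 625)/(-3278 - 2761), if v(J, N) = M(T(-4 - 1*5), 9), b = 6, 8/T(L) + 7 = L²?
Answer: 400/6039 ≈ 0.066236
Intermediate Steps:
T(L) = 8/(-7 + L²)
M(I, Z) = (6 + Z)²
v(J, N) = 225 (v(J, N) = (6 + 9)² = 15² = 225)
(v(56, 16) - 625)/(-3278 - 2761) = (225 - 625)/(-3278 - 2761) = -400/(-6039) = -400*(-1/6039) = 400/6039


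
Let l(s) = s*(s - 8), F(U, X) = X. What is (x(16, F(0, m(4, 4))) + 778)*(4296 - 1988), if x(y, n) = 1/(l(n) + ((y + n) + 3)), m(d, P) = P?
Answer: 12571676/7 ≈ 1.7960e+6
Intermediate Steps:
l(s) = s*(-8 + s)
x(y, n) = 1/(3 + n + y + n*(-8 + n)) (x(y, n) = 1/(n*(-8 + n) + ((y + n) + 3)) = 1/(n*(-8 + n) + ((n + y) + 3)) = 1/(n*(-8 + n) + (3 + n + y)) = 1/(3 + n + y + n*(-8 + n)))
(x(16, F(0, m(4, 4))) + 778)*(4296 - 1988) = (1/(3 + 4 + 16 + 4*(-8 + 4)) + 778)*(4296 - 1988) = (1/(3 + 4 + 16 + 4*(-4)) + 778)*2308 = (1/(3 + 4 + 16 - 16) + 778)*2308 = (1/7 + 778)*2308 = (⅐ + 778)*2308 = (5447/7)*2308 = 12571676/7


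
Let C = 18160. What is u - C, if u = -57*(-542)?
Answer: 12734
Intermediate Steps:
u = 30894
u - C = 30894 - 1*18160 = 30894 - 18160 = 12734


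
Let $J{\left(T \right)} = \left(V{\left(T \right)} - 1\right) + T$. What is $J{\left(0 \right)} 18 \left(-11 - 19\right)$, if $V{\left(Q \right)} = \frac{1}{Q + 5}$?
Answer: $432$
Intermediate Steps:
$V{\left(Q \right)} = \frac{1}{5 + Q}$
$J{\left(T \right)} = -1 + T + \frac{1}{5 + T}$ ($J{\left(T \right)} = \left(\frac{1}{5 + T} - 1\right) + T = \left(-1 + \frac{1}{5 + T}\right) + T = -1 + T + \frac{1}{5 + T}$)
$J{\left(0 \right)} 18 \left(-11 - 19\right) = \frac{1 + \left(-1 + 0\right) \left(5 + 0\right)}{5 + 0} \cdot 18 \left(-11 - 19\right) = \frac{1 - 5}{5} \cdot 18 \left(-30\right) = \frac{1 - 5}{5} \left(-540\right) = \frac{1}{5} \left(-4\right) \left(-540\right) = \left(- \frac{4}{5}\right) \left(-540\right) = 432$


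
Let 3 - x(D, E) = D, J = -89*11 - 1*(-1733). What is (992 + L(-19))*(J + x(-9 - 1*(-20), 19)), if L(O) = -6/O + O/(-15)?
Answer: 211245566/285 ≈ 7.4121e+5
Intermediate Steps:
L(O) = -6/O - O/15 (L(O) = -6/O + O*(-1/15) = -6/O - O/15)
J = 754 (J = -979 + 1733 = 754)
x(D, E) = 3 - D
(992 + L(-19))*(J + x(-9 - 1*(-20), 19)) = (992 + (-6/(-19) - 1/15*(-19)))*(754 + (3 - (-9 - 1*(-20)))) = (992 + (-6*(-1/19) + 19/15))*(754 + (3 - (-9 + 20))) = (992 + (6/19 + 19/15))*(754 + (3 - 1*11)) = (992 + 451/285)*(754 + (3 - 11)) = 283171*(754 - 8)/285 = (283171/285)*746 = 211245566/285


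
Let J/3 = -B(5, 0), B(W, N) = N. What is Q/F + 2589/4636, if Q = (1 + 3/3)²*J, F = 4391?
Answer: 2589/4636 ≈ 0.55846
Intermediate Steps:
J = 0 (J = 3*(-1*0) = 3*0 = 0)
Q = 0 (Q = (1 + 3/3)²*0 = (1 + 3*(⅓))²*0 = (1 + 1)²*0 = 2²*0 = 4*0 = 0)
Q/F + 2589/4636 = 0/4391 + 2589/4636 = 0*(1/4391) + 2589*(1/4636) = 0 + 2589/4636 = 2589/4636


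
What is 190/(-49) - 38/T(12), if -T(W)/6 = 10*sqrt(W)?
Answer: -190/49 + 19*sqrt(3)/180 ≈ -3.6947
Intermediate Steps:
T(W) = -60*sqrt(W)
190/(-49) - 38/T(12) = 190/(-49) - 38*(-sqrt(3)/360) = 190*(-1/49) - 38*(-sqrt(3)/360) = -190/49 - 38*(-sqrt(3)/360) = -190/49 - (-19)*sqrt(3)/180 = -190/49 + 19*sqrt(3)/180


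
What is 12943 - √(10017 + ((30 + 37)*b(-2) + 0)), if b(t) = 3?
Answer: 12943 - √10218 ≈ 12842.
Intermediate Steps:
12943 - √(10017 + ((30 + 37)*b(-2) + 0)) = 12943 - √(10017 + ((30 + 37)*3 + 0)) = 12943 - √(10017 + (67*3 + 0)) = 12943 - √(10017 + (201 + 0)) = 12943 - √(10017 + 201) = 12943 - √10218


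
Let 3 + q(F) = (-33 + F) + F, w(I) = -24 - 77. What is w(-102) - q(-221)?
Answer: 377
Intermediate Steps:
w(I) = -101
q(F) = -36 + 2*F (q(F) = -3 + ((-33 + F) + F) = -3 + (-33 + 2*F) = -36 + 2*F)
w(-102) - q(-221) = -101 - (-36 + 2*(-221)) = -101 - (-36 - 442) = -101 - 1*(-478) = -101 + 478 = 377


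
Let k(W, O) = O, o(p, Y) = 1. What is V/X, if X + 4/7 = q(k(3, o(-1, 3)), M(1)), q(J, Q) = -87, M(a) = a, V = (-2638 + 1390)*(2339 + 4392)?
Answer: 58802016/613 ≈ 95925.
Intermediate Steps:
V = -8400288 (V = -1248*6731 = -8400288)
X = -613/7 (X = -4/7 - 87 = -613/7 ≈ -87.571)
V/X = -8400288/(-613/7) = -8400288*(-7/613) = 58802016/613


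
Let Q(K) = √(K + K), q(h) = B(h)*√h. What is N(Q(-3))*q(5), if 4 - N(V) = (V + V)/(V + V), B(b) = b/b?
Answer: 3*√5 ≈ 6.7082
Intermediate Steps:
B(b) = 1
q(h) = √h (q(h) = 1*√h = √h)
Q(K) = √2*√K (Q(K) = √(2*K) = √2*√K)
N(V) = 3 (N(V) = 4 - (V + V)/(V + V) = 4 - 2*V/(2*V) = 4 - 2*V*1/(2*V) = 4 - 1*1 = 4 - 1 = 3)
N(Q(-3))*q(5) = 3*√5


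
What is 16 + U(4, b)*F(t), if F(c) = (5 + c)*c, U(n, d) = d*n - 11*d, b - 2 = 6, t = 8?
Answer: -5808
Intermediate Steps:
b = 8 (b = 2 + 6 = 8)
U(n, d) = -11*d + d*n
F(c) = c*(5 + c)
16 + U(4, b)*F(t) = 16 + (8*(-11 + 4))*(8*(5 + 8)) = 16 + (8*(-7))*(8*13) = 16 - 56*104 = 16 - 5824 = -5808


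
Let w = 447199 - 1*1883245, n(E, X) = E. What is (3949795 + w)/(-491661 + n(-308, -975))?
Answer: -2513749/491969 ≈ -5.1096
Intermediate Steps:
w = -1436046 (w = 447199 - 1883245 = -1436046)
(3949795 + w)/(-491661 + n(-308, -975)) = (3949795 - 1436046)/(-491661 - 308) = 2513749/(-491969) = 2513749*(-1/491969) = -2513749/491969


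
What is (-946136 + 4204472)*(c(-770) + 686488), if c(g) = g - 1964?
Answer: 2227900273344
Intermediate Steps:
c(g) = -1964 + g
(-946136 + 4204472)*(c(-770) + 686488) = (-946136 + 4204472)*((-1964 - 770) + 686488) = 3258336*(-2734 + 686488) = 3258336*683754 = 2227900273344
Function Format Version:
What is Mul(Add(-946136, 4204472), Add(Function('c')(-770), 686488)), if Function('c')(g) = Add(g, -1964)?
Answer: 2227900273344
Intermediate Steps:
Function('c')(g) = Add(-1964, g)
Mul(Add(-946136, 4204472), Add(Function('c')(-770), 686488)) = Mul(Add(-946136, 4204472), Add(Add(-1964, -770), 686488)) = Mul(3258336, Add(-2734, 686488)) = Mul(3258336, 683754) = 2227900273344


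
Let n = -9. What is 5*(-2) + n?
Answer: -19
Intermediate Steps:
5*(-2) + n = 5*(-2) - 9 = -10 - 9 = -19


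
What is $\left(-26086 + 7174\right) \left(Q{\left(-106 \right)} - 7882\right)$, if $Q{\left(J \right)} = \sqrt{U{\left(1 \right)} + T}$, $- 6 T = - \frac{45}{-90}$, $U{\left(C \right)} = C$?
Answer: $149064384 - 3152 \sqrt{33} \approx 1.4905 \cdot 10^{8}$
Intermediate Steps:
$T = - \frac{1}{12}$ ($T = - \frac{\left(-45\right) \frac{1}{-90}}{6} = - \frac{\left(-45\right) \left(- \frac{1}{90}\right)}{6} = \left(- \frac{1}{6}\right) \frac{1}{2} = - \frac{1}{12} \approx -0.083333$)
$Q{\left(J \right)} = \frac{\sqrt{33}}{6}$ ($Q{\left(J \right)} = \sqrt{1 - \frac{1}{12}} = \sqrt{\frac{11}{12}} = \frac{\sqrt{33}}{6}$)
$\left(-26086 + 7174\right) \left(Q{\left(-106 \right)} - 7882\right) = \left(-26086 + 7174\right) \left(\frac{\sqrt{33}}{6} - 7882\right) = - 18912 \left(-7882 + \frac{\sqrt{33}}{6}\right) = 149064384 - 3152 \sqrt{33}$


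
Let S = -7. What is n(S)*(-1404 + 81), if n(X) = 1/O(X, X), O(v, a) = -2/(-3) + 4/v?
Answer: -27783/2 ≈ -13892.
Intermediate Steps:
O(v, a) = ⅔ + 4/v (O(v, a) = -2*(-⅓) + 4/v = ⅔ + 4/v)
n(X) = 1/(⅔ + 4/X)
n(S)*(-1404 + 81) = ((3/2)*(-7)/(6 - 7))*(-1404 + 81) = ((3/2)*(-7)/(-1))*(-1323) = ((3/2)*(-7)*(-1))*(-1323) = (21/2)*(-1323) = -27783/2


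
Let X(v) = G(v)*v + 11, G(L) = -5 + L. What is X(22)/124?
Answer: 385/124 ≈ 3.1048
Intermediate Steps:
X(v) = 11 + v*(-5 + v) (X(v) = (-5 + v)*v + 11 = v*(-5 + v) + 11 = 11 + v*(-5 + v))
X(22)/124 = (11 + 22*(-5 + 22))/124 = (11 + 22*17)*(1/124) = (11 + 374)*(1/124) = 385*(1/124) = 385/124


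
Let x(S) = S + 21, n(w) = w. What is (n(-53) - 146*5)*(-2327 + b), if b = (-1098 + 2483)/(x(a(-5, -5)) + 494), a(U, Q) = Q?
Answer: 61877097/34 ≈ 1.8199e+6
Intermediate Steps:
x(S) = 21 + S
b = 277/102 (b = (-1098 + 2483)/((21 - 5) + 494) = 1385/(16 + 494) = 1385/510 = 1385*(1/510) = 277/102 ≈ 2.7157)
(n(-53) - 146*5)*(-2327 + b) = (-53 - 146*5)*(-2327 + 277/102) = (-53 - 730)*(-237077/102) = -783*(-237077/102) = 61877097/34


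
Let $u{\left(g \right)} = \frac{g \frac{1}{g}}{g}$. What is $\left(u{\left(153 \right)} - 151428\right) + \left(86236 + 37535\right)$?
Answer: $- \frac{4231520}{153} \approx -27657.0$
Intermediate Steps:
$u{\left(g \right)} = \frac{1}{g}$ ($u{\left(g \right)} = 1 \frac{1}{g} = \frac{1}{g}$)
$\left(u{\left(153 \right)} - 151428\right) + \left(86236 + 37535\right) = \left(\frac{1}{153} - 151428\right) + \left(86236 + 37535\right) = \left(\frac{1}{153} - 151428\right) + 123771 = - \frac{23168483}{153} + 123771 = - \frac{4231520}{153}$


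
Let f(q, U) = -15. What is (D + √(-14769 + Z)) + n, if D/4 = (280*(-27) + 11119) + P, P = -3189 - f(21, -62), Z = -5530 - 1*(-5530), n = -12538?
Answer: -10998 + 3*I*√1641 ≈ -10998.0 + 121.53*I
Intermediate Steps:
Z = 0 (Z = -5530 + 5530 = 0)
P = -3174 (P = -3189 - 1*(-15) = -3189 + 15 = -3174)
D = 1540 (D = 4*((280*(-27) + 11119) - 3174) = 4*((-7560 + 11119) - 3174) = 4*(3559 - 3174) = 4*385 = 1540)
(D + √(-14769 + Z)) + n = (1540 + √(-14769 + 0)) - 12538 = (1540 + √(-14769)) - 12538 = (1540 + 3*I*√1641) - 12538 = -10998 + 3*I*√1641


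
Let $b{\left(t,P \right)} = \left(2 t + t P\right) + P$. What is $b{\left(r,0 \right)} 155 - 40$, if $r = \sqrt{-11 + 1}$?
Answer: $-40 + 310 i \sqrt{10} \approx -40.0 + 980.31 i$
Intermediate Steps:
$r = i \sqrt{10}$ ($r = \sqrt{-10} = i \sqrt{10} \approx 3.1623 i$)
$b{\left(t,P \right)} = P + 2 t + P t$ ($b{\left(t,P \right)} = \left(2 t + P t\right) + P = P + 2 t + P t$)
$b{\left(r,0 \right)} 155 - 40 = \left(0 + 2 i \sqrt{10} + 0 i \sqrt{10}\right) 155 - 40 = \left(0 + 2 i \sqrt{10} + 0\right) 155 - 40 = 2 i \sqrt{10} \cdot 155 - 40 = 310 i \sqrt{10} - 40 = -40 + 310 i \sqrt{10}$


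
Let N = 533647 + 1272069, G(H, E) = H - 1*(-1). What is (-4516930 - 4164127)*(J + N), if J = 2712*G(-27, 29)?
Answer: -15063404830628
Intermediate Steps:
G(H, E) = 1 + H (G(H, E) = H + 1 = 1 + H)
N = 1805716
J = -70512 (J = 2712*(1 - 27) = 2712*(-26) = -70512)
(-4516930 - 4164127)*(J + N) = (-4516930 - 4164127)*(-70512 + 1805716) = -8681057*1735204 = -15063404830628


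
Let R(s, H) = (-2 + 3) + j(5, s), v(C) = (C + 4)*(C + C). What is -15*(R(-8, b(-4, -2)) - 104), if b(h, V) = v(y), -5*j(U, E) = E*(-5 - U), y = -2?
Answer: 1785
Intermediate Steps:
v(C) = 2*C*(4 + C) (v(C) = (4 + C)*(2*C) = 2*C*(4 + C))
j(U, E) = -E*(-5 - U)/5
b(h, V) = -8 (b(h, V) = 2*(-2)*(4 - 2) = 2*(-2)*2 = -8)
R(s, H) = 1 + 2*s (R(s, H) = (-2 + 3) + s*(5 + 5)/5 = 1 + (⅕)*s*10 = 1 + 2*s)
-15*(R(-8, b(-4, -2)) - 104) = -15*((1 + 2*(-8)) - 104) = -15*((1 - 16) - 104) = -15*(-15 - 104) = -15*(-119) = 1785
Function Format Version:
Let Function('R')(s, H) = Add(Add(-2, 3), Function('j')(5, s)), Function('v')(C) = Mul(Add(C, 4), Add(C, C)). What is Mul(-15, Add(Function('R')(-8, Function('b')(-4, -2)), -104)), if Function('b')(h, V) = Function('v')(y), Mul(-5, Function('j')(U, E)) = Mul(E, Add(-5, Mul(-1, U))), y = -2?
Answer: 1785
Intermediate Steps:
Function('v')(C) = Mul(2, C, Add(4, C)) (Function('v')(C) = Mul(Add(4, C), Mul(2, C)) = Mul(2, C, Add(4, C)))
Function('j')(U, E) = Mul(Rational(-1, 5), E, Add(-5, Mul(-1, U))) (Function('j')(U, E) = Mul(Rational(-1, 5), Mul(E, Add(-5, Mul(-1, U)))) = Mul(Rational(-1, 5), E, Add(-5, Mul(-1, U))))
Function('b')(h, V) = -8 (Function('b')(h, V) = Mul(2, -2, Add(4, -2)) = Mul(2, -2, 2) = -8)
Function('R')(s, H) = Add(1, Mul(2, s)) (Function('R')(s, H) = Add(Add(-2, 3), Mul(Rational(1, 5), s, Add(5, 5))) = Add(1, Mul(Rational(1, 5), s, 10)) = Add(1, Mul(2, s)))
Mul(-15, Add(Function('R')(-8, Function('b')(-4, -2)), -104)) = Mul(-15, Add(Add(1, Mul(2, -8)), -104)) = Mul(-15, Add(Add(1, -16), -104)) = Mul(-15, Add(-15, -104)) = Mul(-15, -119) = 1785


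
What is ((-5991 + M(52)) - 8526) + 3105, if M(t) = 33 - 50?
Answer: -11429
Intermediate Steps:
M(t) = -17
((-5991 + M(52)) - 8526) + 3105 = ((-5991 - 17) - 8526) + 3105 = (-6008 - 8526) + 3105 = -14534 + 3105 = -11429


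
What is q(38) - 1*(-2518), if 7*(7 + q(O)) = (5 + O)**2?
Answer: 19426/7 ≈ 2775.1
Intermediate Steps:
q(O) = -7 + (5 + O)**2/7
q(38) - 1*(-2518) = (-7 + (5 + 38)**2/7) - 1*(-2518) = (-7 + (1/7)*43**2) + 2518 = (-7 + (1/7)*1849) + 2518 = (-7 + 1849/7) + 2518 = 1800/7 + 2518 = 19426/7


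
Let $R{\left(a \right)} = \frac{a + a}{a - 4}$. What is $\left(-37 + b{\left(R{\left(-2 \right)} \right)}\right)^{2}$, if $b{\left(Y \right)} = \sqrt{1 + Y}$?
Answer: $\frac{\left(111 - \sqrt{15}\right)^{2}}{9} \approx 1275.1$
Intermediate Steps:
$R{\left(a \right)} = \frac{2 a}{-4 + a}$
$\left(-37 + b{\left(R{\left(-2 \right)} \right)}\right)^{2} = \left(-37 + \sqrt{1 + 2 \left(-2\right) \frac{1}{-4 - 2}}\right)^{2} = \left(-37 + \sqrt{1 + 2 \left(-2\right) \frac{1}{-6}}\right)^{2} = \left(-37 + \sqrt{1 + 2 \left(-2\right) \left(- \frac{1}{6}\right)}\right)^{2} = \left(-37 + \sqrt{1 + \frac{2}{3}}\right)^{2} = \left(-37 + \sqrt{\frac{5}{3}}\right)^{2} = \left(-37 + \frac{\sqrt{15}}{3}\right)^{2}$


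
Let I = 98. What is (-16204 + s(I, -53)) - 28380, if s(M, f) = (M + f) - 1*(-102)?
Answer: -44437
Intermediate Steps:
s(M, f) = 102 + M + f (s(M, f) = (M + f) + 102 = 102 + M + f)
(-16204 + s(I, -53)) - 28380 = (-16204 + (102 + 98 - 53)) - 28380 = (-16204 + 147) - 28380 = -16057 - 28380 = -44437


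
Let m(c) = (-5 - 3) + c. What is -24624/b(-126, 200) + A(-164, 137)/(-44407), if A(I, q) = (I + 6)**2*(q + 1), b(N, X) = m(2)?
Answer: 178801296/44407 ≈ 4026.4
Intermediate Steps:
m(c) = -8 + c
b(N, X) = -6 (b(N, X) = -8 + 2 = -6)
A(I, q) = (6 + I)**2*(1 + q)
-24624/b(-126, 200) + A(-164, 137)/(-44407) = -24624/(-6) + ((6 - 164)**2*(1 + 137))/(-44407) = -24624*(-1/6) + ((-158)**2*138)*(-1/44407) = 4104 + (24964*138)*(-1/44407) = 4104 + 3445032*(-1/44407) = 4104 - 3445032/44407 = 178801296/44407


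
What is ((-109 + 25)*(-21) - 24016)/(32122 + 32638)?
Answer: -5563/16190 ≈ -0.34361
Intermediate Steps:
((-109 + 25)*(-21) - 24016)/(32122 + 32638) = (-84*(-21) - 24016)/64760 = (1764 - 24016)*(1/64760) = -22252*1/64760 = -5563/16190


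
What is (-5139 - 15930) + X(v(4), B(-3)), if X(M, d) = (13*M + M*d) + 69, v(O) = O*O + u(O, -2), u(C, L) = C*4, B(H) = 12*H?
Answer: -21736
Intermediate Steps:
u(C, L) = 4*C
v(O) = O**2 + 4*O (v(O) = O*O + 4*O = O**2 + 4*O)
X(M, d) = 69 + 13*M + M*d
(-5139 - 15930) + X(v(4), B(-3)) = (-5139 - 15930) + (69 + 13*(4*(4 + 4)) + (4*(4 + 4))*(12*(-3))) = -21069 + (69 + 13*(4*8) + (4*8)*(-36)) = -21069 + (69 + 13*32 + 32*(-36)) = -21069 + (69 + 416 - 1152) = -21069 - 667 = -21736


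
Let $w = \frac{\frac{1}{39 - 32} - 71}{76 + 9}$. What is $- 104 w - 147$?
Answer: $- \frac{35881}{595} \approx -60.304$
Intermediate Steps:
$w = - \frac{496}{595}$ ($w = \frac{\frac{1}{7} - 71}{85} = \left(\frac{1}{7} - 71\right) \frac{1}{85} = \left(- \frac{496}{7}\right) \frac{1}{85} = - \frac{496}{595} \approx -0.83361$)
$- 104 w - 147 = \left(-104\right) \left(- \frac{496}{595}\right) - 147 = \frac{51584}{595} - 147 = - \frac{35881}{595}$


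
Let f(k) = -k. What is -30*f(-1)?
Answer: -30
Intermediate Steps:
-30*f(-1) = -(-30)*(-1) = -30*1 = -30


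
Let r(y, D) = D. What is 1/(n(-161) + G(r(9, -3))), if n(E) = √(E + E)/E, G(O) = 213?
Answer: 34293/7304411 + I*√322/7304411 ≈ 0.0046948 + 2.4566e-6*I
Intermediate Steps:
n(E) = √2/√E (n(E) = √(2*E)/E = (√2*√E)/E = √2/√E)
1/(n(-161) + G(r(9, -3))) = 1/(√2/√(-161) + 213) = 1/(√2*(-I*√161/161) + 213) = 1/(-I*√322/161 + 213) = 1/(213 - I*√322/161)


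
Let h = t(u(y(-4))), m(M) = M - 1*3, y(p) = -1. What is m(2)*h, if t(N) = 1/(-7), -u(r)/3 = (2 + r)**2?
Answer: 1/7 ≈ 0.14286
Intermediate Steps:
m(M) = -3 + M (m(M) = M - 3 = -3 + M)
u(r) = -3*(2 + r)**2
t(N) = -1/7
h = -1/7 ≈ -0.14286
m(2)*h = (-3 + 2)*(-1/7) = -1*(-1/7) = 1/7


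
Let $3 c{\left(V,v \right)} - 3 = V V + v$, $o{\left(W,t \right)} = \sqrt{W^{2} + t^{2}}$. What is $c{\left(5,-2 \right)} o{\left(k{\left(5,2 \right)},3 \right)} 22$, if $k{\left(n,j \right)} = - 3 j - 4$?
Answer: $\frac{572 \sqrt{109}}{3} \approx 1990.6$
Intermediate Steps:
$k{\left(n,j \right)} = -4 - 3 j$
$c{\left(V,v \right)} = 1 + \frac{v}{3} + \frac{V^{2}}{3}$ ($c{\left(V,v \right)} = 1 + \frac{V V + v}{3} = 1 + \frac{V^{2} + v}{3} = 1 + \frac{v + V^{2}}{3} = 1 + \left(\frac{v}{3} + \frac{V^{2}}{3}\right) = 1 + \frac{v}{3} + \frac{V^{2}}{3}$)
$c{\left(5,-2 \right)} o{\left(k{\left(5,2 \right)},3 \right)} 22 = \left(1 + \frac{1}{3} \left(-2\right) + \frac{5^{2}}{3}\right) \sqrt{\left(-4 - 6\right)^{2} + 3^{2}} \cdot 22 = \left(1 - \frac{2}{3} + \frac{1}{3} \cdot 25\right) \sqrt{\left(-4 - 6\right)^{2} + 9} \cdot 22 = \left(1 - \frac{2}{3} + \frac{25}{3}\right) \sqrt{\left(-10\right)^{2} + 9} \cdot 22 = \frac{26 \sqrt{100 + 9}}{3} \cdot 22 = \frac{26 \sqrt{109}}{3} \cdot 22 = \frac{572 \sqrt{109}}{3}$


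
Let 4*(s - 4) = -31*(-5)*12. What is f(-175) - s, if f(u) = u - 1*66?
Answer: -710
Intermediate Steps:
s = 469 (s = 4 + (-31*(-5)*12)/4 = 4 + (155*12)/4 = 4 + (¼)*1860 = 4 + 465 = 469)
f(u) = -66 + u (f(u) = u - 66 = -66 + u)
f(-175) - s = (-66 - 175) - 1*469 = -241 - 469 = -710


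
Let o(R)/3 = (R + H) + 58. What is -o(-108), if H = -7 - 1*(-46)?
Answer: 33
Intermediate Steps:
H = 39 (H = -7 + 46 = 39)
o(R) = 291 + 3*R (o(R) = 3*((R + 39) + 58) = 3*((39 + R) + 58) = 3*(97 + R) = 291 + 3*R)
-o(-108) = -(291 + 3*(-108)) = -(291 - 324) = -1*(-33) = 33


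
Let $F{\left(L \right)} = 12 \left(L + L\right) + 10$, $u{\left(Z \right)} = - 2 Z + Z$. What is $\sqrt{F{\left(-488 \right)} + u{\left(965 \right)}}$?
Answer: $i \sqrt{12667} \approx 112.55 i$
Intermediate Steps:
$u{\left(Z \right)} = - Z$
$F{\left(L \right)} = 10 + 24 L$ ($F{\left(L \right)} = 12 \cdot 2 L + 10 = 24 L + 10 = 10 + 24 L$)
$\sqrt{F{\left(-488 \right)} + u{\left(965 \right)}} = \sqrt{\left(10 + 24 \left(-488\right)\right) - 965} = \sqrt{\left(10 - 11712\right) - 965} = \sqrt{-11702 - 965} = \sqrt{-12667} = i \sqrt{12667}$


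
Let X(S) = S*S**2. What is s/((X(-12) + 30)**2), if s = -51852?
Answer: -4321/240267 ≈ -0.017984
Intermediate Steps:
X(S) = S**3
s/((X(-12) + 30)**2) = -51852/((-12)**3 + 30)**2 = -51852/(-1728 + 30)**2 = -51852/((-1698)**2) = -51852/2883204 = -51852*1/2883204 = -4321/240267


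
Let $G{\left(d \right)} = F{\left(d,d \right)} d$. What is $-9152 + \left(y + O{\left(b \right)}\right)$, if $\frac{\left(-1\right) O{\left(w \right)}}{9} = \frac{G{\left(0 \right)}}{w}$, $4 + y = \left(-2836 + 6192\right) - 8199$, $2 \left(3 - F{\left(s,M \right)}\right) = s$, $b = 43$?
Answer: $-13999$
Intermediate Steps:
$F{\left(s,M \right)} = 3 - \frac{s}{2}$
$y = -4847$ ($y = -4 + \left(\left(-2836 + 6192\right) - 8199\right) = -4 + \left(3356 - 8199\right) = -4 - 4843 = -4847$)
$G{\left(d \right)} = d \left(3 - \frac{d}{2}\right)$ ($G{\left(d \right)} = \left(3 - \frac{d}{2}\right) d = d \left(3 - \frac{d}{2}\right)$)
$O{\left(w \right)} = 0$ ($O{\left(w \right)} = - 9 \frac{\frac{1}{2} \cdot 0 \left(6 - 0\right)}{w} = - 9 \frac{\frac{1}{2} \cdot 0 \left(6 + 0\right)}{w} = - 9 \frac{\frac{1}{2} \cdot 0 \cdot 6}{w} = - 9 \frac{0}{w} = \left(-9\right) 0 = 0$)
$-9152 + \left(y + O{\left(b \right)}\right) = -9152 + \left(-4847 + 0\right) = -9152 - 4847 = -13999$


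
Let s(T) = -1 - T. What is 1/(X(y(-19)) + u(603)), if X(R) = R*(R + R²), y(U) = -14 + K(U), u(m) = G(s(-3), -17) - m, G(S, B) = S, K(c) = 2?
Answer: -1/2185 ≈ -0.00045767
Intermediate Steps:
u(m) = 2 - m (u(m) = (-1 - 1*(-3)) - m = (-1 + 3) - m = 2 - m)
y(U) = -12 (y(U) = -14 + 2 = -12)
1/(X(y(-19)) + u(603)) = 1/((-12)²*(1 - 12) + (2 - 1*603)) = 1/(144*(-11) + (2 - 603)) = 1/(-1584 - 601) = 1/(-2185) = -1/2185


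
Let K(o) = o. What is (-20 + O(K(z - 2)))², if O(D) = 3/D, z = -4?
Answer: 1681/4 ≈ 420.25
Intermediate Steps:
(-20 + O(K(z - 2)))² = (-20 + 3/(-4 - 2))² = (-20 + 3/(-6))² = (-20 + 3*(-⅙))² = (-20 - ½)² = (-41/2)² = 1681/4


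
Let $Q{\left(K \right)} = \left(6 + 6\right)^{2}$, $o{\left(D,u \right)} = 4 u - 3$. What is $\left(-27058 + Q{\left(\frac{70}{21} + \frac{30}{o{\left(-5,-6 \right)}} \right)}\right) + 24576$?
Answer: $-2338$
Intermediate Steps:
$o{\left(D,u \right)} = -3 + 4 u$
$Q{\left(K \right)} = 144$ ($Q{\left(K \right)} = 12^{2} = 144$)
$\left(-27058 + Q{\left(\frac{70}{21} + \frac{30}{o{\left(-5,-6 \right)}} \right)}\right) + 24576 = \left(-27058 + 144\right) + 24576 = -26914 + 24576 = -2338$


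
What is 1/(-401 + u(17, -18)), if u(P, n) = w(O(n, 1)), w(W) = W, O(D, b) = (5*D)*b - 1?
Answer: -1/492 ≈ -0.0020325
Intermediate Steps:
O(D, b) = -1 + 5*D*b (O(D, b) = 5*D*b - 1 = -1 + 5*D*b)
u(P, n) = -1 + 5*n (u(P, n) = -1 + 5*n*1 = -1 + 5*n)
1/(-401 + u(17, -18)) = 1/(-401 + (-1 + 5*(-18))) = 1/(-401 + (-1 - 90)) = 1/(-401 - 91) = 1/(-492) = -1/492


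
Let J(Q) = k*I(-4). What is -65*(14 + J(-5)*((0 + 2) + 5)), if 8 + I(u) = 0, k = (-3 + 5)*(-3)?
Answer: -22750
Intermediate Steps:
k = -6 (k = 2*(-3) = -6)
I(u) = -8 (I(u) = -8 + 0 = -8)
J(Q) = 48 (J(Q) = -6*(-8) = 48)
-65*(14 + J(-5)*((0 + 2) + 5)) = -65*(14 + 48*((0 + 2) + 5)) = -65*(14 + 48*(2 + 5)) = -65*(14 + 48*7) = -65*(14 + 336) = -65*350 = -22750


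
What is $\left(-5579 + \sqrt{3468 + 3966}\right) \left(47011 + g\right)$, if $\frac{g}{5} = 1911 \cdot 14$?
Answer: $-1008577199 + 542343 \sqrt{826} \approx -9.9299 \cdot 10^{8}$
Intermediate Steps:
$g = 133770$ ($g = 5 \cdot 1911 \cdot 14 = 5 \cdot 26754 = 133770$)
$\left(-5579 + \sqrt{3468 + 3966}\right) \left(47011 + g\right) = \left(-5579 + \sqrt{3468 + 3966}\right) \left(47011 + 133770\right) = \left(-5579 + \sqrt{7434}\right) 180781 = \left(-5579 + 3 \sqrt{826}\right) 180781 = -1008577199 + 542343 \sqrt{826}$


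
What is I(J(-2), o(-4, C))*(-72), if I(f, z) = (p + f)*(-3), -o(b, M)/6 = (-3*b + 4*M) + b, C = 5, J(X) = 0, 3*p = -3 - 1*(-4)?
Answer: 72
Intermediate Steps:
p = ⅓ (p = (-3 - 1*(-4))/3 = (-3 + 4)/3 = (⅓)*1 = ⅓ ≈ 0.33333)
o(b, M) = -24*M + 12*b (o(b, M) = -6*((-3*b + 4*M) + b) = -6*(-2*b + 4*M) = -24*M + 12*b)
I(f, z) = -1 - 3*f (I(f, z) = (⅓ + f)*(-3) = -1 - 3*f)
I(J(-2), o(-4, C))*(-72) = (-1 - 3*0)*(-72) = (-1 + 0)*(-72) = -1*(-72) = 72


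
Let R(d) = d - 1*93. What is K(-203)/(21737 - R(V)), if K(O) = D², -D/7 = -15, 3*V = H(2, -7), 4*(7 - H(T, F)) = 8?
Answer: 945/1871 ≈ 0.50508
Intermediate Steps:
H(T, F) = 5 (H(T, F) = 7 - ¼*8 = 7 - 2 = 5)
V = 5/3 (V = (⅓)*5 = 5/3 ≈ 1.6667)
R(d) = -93 + d (R(d) = d - 93 = -93 + d)
D = 105 (D = -7*(-15) = 105)
K(O) = 11025 (K(O) = 105² = 11025)
K(-203)/(21737 - R(V)) = 11025/(21737 - (-93 + 5/3)) = 11025/(21737 - 1*(-274/3)) = 11025/(21737 + 274/3) = 11025/(65485/3) = 11025*(3/65485) = 945/1871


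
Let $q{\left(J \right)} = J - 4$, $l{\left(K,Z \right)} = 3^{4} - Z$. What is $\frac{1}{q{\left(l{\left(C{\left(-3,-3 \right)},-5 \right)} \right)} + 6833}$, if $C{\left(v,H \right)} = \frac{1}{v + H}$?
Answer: $\frac{1}{6915} \approx 0.00014461$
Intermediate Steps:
$C{\left(v,H \right)} = \frac{1}{H + v}$
$l{\left(K,Z \right)} = 81 - Z$
$q{\left(J \right)} = -4 + J$ ($q{\left(J \right)} = J - 4 = -4 + J$)
$\frac{1}{q{\left(l{\left(C{\left(-3,-3 \right)},-5 \right)} \right)} + 6833} = \frac{1}{\left(-4 + \left(81 - -5\right)\right) + 6833} = \frac{1}{\left(-4 + \left(81 + 5\right)\right) + 6833} = \frac{1}{\left(-4 + 86\right) + 6833} = \frac{1}{82 + 6833} = \frac{1}{6915}$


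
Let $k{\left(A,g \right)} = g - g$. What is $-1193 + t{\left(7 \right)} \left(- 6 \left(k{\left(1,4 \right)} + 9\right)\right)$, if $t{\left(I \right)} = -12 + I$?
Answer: $-923$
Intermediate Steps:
$k{\left(A,g \right)} = 0$
$-1193 + t{\left(7 \right)} \left(- 6 \left(k{\left(1,4 \right)} + 9\right)\right) = -1193 + \left(-12 + 7\right) \left(- 6 \left(0 + 9\right)\right) = -1193 - 5 \left(\left(-6\right) 9\right) = -1193 - -270 = -1193 + 270 = -923$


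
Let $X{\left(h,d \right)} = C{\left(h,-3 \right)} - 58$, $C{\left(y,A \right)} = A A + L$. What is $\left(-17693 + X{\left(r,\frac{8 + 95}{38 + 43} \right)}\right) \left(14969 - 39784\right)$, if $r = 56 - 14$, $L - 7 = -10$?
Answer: $440342175$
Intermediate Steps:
$L = -3$ ($L = 7 - 10 = -3$)
$C{\left(y,A \right)} = -3 + A^{2}$ ($C{\left(y,A \right)} = A A - 3 = A^{2} - 3 = -3 + A^{2}$)
$r = 42$ ($r = 56 - 14 = 42$)
$X{\left(h,d \right)} = -52$ ($X{\left(h,d \right)} = \left(-3 + \left(-3\right)^{2}\right) - 58 = \left(-3 + 9\right) - 58 = 6 - 58 = -52$)
$\left(-17693 + X{\left(r,\frac{8 + 95}{38 + 43} \right)}\right) \left(14969 - 39784\right) = \left(-17693 - 52\right) \left(14969 - 39784\right) = \left(-17745\right) \left(-24815\right) = 440342175$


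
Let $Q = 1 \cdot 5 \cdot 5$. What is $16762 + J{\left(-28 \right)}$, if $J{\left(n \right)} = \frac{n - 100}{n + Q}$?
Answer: $\frac{50414}{3} \approx 16805.0$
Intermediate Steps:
$Q = 25$ ($Q = 5 \cdot 5 = 25$)
$J{\left(n \right)} = \frac{-100 + n}{25 + n}$ ($J{\left(n \right)} = \frac{n - 100}{n + 25} = \frac{-100 + n}{25 + n}$)
$16762 + J{\left(-28 \right)} = 16762 + \frac{-100 - 28}{25 - 28} = 16762 + \frac{1}{-3} \left(-128\right) = 16762 - - \frac{128}{3} = 16762 + \frac{128}{3} = \frac{50414}{3}$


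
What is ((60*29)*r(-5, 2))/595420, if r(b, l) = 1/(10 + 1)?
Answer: 87/327481 ≈ 0.00026566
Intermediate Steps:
r(b, l) = 1/11
((60*29)*r(-5, 2))/595420 = ((60*29)*(1/11))/595420 = (1740*(1/11))*(1/595420) = (1740/11)*(1/595420) = 87/327481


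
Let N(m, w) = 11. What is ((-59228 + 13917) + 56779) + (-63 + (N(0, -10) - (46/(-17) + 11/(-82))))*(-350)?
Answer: 19985771/697 ≈ 28674.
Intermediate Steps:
((-59228 + 13917) + 56779) + (-63 + (N(0, -10) - (46/(-17) + 11/(-82))))*(-350) = ((-59228 + 13917) + 56779) + (-63 + (11 - (46/(-17) + 11/(-82))))*(-350) = (-45311 + 56779) + (-63 + (11 - (46*(-1/17) + 11*(-1/82))))*(-350) = 11468 + (-63 + (11 - (-46/17 - 11/82)))*(-350) = 11468 + (-63 + (11 - 1*(-3959/1394)))*(-350) = 11468 + (-63 + (11 + 3959/1394))*(-350) = 11468 + (-63 + 19293/1394)*(-350) = 11468 - 68529/1394*(-350) = 11468 + 11992575/697 = 19985771/697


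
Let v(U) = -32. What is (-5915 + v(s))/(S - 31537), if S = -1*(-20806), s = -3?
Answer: 5947/10731 ≈ 0.55419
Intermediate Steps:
S = 20806
(-5915 + v(s))/(S - 31537) = (-5915 - 32)/(20806 - 31537) = -5947/(-10731) = -5947*(-1/10731) = 5947/10731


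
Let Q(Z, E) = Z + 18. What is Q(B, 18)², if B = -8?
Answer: 100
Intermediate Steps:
Q(Z, E) = 18 + Z
Q(B, 18)² = (18 - 8)² = 10² = 100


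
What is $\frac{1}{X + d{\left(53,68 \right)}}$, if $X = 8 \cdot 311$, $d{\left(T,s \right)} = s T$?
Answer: $\frac{1}{6092} \approx 0.00016415$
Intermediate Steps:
$d{\left(T,s \right)} = T s$
$X = 2488$
$\frac{1}{X + d{\left(53,68 \right)}} = \frac{1}{2488 + 53 \cdot 68} = \frac{1}{2488 + 3604} = \frac{1}{6092}$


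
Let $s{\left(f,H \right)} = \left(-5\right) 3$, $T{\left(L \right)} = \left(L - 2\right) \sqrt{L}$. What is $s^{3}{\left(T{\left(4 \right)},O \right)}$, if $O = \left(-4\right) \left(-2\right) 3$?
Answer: $-3375$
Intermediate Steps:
$T{\left(L \right)} = \sqrt{L} \left(-2 + L\right)$ ($T{\left(L \right)} = \left(-2 + L\right) \sqrt{L} = \sqrt{L} \left(-2 + L\right)$)
$O = 24$ ($O = 8 \cdot 3 = 24$)
$s{\left(f,H \right)} = -15$
$s^{3}{\left(T{\left(4 \right)},O \right)} = \left(-15\right)^{3} = -3375$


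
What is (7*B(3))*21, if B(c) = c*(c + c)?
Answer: 2646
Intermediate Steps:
B(c) = 2*c**2 (B(c) = c*(2*c) = 2*c**2)
(7*B(3))*21 = (7*(2*3**2))*21 = (7*(2*9))*21 = (7*18)*21 = 126*21 = 2646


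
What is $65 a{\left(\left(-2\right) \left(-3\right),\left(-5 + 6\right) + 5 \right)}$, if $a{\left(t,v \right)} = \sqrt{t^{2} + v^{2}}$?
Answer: $390 \sqrt{2} \approx 551.54$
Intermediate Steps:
$65 a{\left(\left(-2\right) \left(-3\right),\left(-5 + 6\right) + 5 \right)} = 65 \sqrt{\left(\left(-2\right) \left(-3\right)\right)^{2} + \left(\left(-5 + 6\right) + 5\right)^{2}} = 65 \sqrt{6^{2} + \left(1 + 5\right)^{2}} = 65 \sqrt{36 + 6^{2}} = 65 \sqrt{36 + 36} = 65 \sqrt{72} = 65 \cdot 6 \sqrt{2} = 390 \sqrt{2}$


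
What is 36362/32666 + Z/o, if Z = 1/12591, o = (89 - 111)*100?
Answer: 503617319867/452427366600 ≈ 1.1131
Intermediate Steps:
o = -2200 (o = -22*100 = -2200)
Z = 1/12591 ≈ 7.9422e-5
36362/32666 + Z/o = 36362/32666 + (1/12591)/(-2200) = 36362*(1/32666) + (1/12591)*(-1/2200) = 18181/16333 - 1/27700200 = 503617319867/452427366600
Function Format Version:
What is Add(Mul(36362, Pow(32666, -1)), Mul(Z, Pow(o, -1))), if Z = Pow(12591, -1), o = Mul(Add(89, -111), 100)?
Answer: Rational(503617319867, 452427366600) ≈ 1.1131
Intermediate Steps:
o = -2200 (o = Mul(-22, 100) = -2200)
Z = Rational(1, 12591) ≈ 7.9422e-5
Add(Mul(36362, Pow(32666, -1)), Mul(Z, Pow(o, -1))) = Add(Mul(36362, Pow(32666, -1)), Mul(Rational(1, 12591), Pow(-2200, -1))) = Add(Mul(36362, Rational(1, 32666)), Mul(Rational(1, 12591), Rational(-1, 2200))) = Add(Rational(18181, 16333), Rational(-1, 27700200)) = Rational(503617319867, 452427366600)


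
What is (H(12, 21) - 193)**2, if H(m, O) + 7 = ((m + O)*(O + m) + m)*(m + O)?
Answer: 1305593689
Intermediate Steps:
H(m, O) = -7 + (O + m)*(m + (O + m)**2) (H(m, O) = -7 + ((m + O)*(O + m) + m)*(m + O) = -7 + ((O + m)*(O + m) + m)*(O + m) = -7 + ((O + m)**2 + m)*(O + m) = -7 + (m + (O + m)**2)*(O + m) = -7 + (O + m)*(m + (O + m)**2))
(H(12, 21) - 193)**2 = ((-7 + 12**2 + 21*12 + 21*(21 + 12)**2 + 12*(21 + 12)**2) - 193)**2 = ((-7 + 144 + 252 + 21*33**2 + 12*33**2) - 193)**2 = ((-7 + 144 + 252 + 21*1089 + 12*1089) - 193)**2 = ((-7 + 144 + 252 + 22869 + 13068) - 193)**2 = (36326 - 193)**2 = 36133**2 = 1305593689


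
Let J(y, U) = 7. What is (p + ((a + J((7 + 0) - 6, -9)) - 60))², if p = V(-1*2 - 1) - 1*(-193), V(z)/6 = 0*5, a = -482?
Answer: 116964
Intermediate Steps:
V(z) = 0 (V(z) = 6*(0*5) = 6*0 = 0)
p = 193 (p = 0 - 1*(-193) = 0 + 193 = 193)
(p + ((a + J((7 + 0) - 6, -9)) - 60))² = (193 + ((-482 + 7) - 60))² = (193 + (-475 - 60))² = (193 - 535)² = (-342)² = 116964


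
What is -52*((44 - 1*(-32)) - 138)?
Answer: 3224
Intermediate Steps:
-52*((44 - 1*(-32)) - 138) = -52*((44 + 32) - 138) = -52*(76 - 138) = -52*(-62) = 3224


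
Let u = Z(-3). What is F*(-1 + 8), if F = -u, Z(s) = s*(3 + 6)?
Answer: 189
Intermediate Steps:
Z(s) = 9*s (Z(s) = s*9 = 9*s)
u = -27 (u = 9*(-3) = -27)
F = 27 (F = -1*(-27) = 27)
F*(-1 + 8) = 27*(-1 + 8) = 27*7 = 189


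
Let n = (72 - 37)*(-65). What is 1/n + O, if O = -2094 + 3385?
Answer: 2937024/2275 ≈ 1291.0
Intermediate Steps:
n = -2275 (n = 35*(-65) = -2275)
O = 1291
1/n + O = 1/(-2275) + 1291 = -1/2275 + 1291 = 2937024/2275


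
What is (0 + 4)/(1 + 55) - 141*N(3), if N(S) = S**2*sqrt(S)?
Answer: 1/14 - 1269*sqrt(3) ≈ -2197.9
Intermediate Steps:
N(S) = S**(5/2)
(0 + 4)/(1 + 55) - 141*N(3) = (0 + 4)/(1 + 55) - 1269*sqrt(3) = 4/56 - 1269*sqrt(3) = 4*(1/56) - 1269*sqrt(3) = 1/14 - 1269*sqrt(3)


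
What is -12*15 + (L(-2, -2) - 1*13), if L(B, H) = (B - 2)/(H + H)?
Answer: -192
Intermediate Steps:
L(B, H) = (-2 + B)/(2*H) (L(B, H) = (-2 + B)/((2*H)) = (-2 + B)*(1/(2*H)) = (-2 + B)/(2*H))
-12*15 + (L(-2, -2) - 1*13) = -12*15 + ((½)*(-2 - 2)/(-2) - 1*13) = -180 + ((½)*(-½)*(-4) - 13) = -180 + (1 - 13) = -180 - 12 = -192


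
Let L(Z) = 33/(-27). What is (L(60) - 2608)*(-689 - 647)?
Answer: 31373288/9 ≈ 3.4859e+6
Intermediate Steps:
L(Z) = -11/9 (L(Z) = 33*(-1/27) = -11/9)
(L(60) - 2608)*(-689 - 647) = (-11/9 - 2608)*(-689 - 647) = -23483/9*(-1336) = 31373288/9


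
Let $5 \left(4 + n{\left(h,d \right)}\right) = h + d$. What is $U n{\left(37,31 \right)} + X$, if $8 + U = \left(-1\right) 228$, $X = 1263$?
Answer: $- \frac{5013}{5} \approx -1002.6$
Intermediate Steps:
$n{\left(h,d \right)} = -4 + \frac{d}{5} + \frac{h}{5}$ ($n{\left(h,d \right)} = -4 + \frac{h + d}{5} = -4 + \frac{d + h}{5} = -4 + \left(\frac{d}{5} + \frac{h}{5}\right) = -4 + \frac{d}{5} + \frac{h}{5}$)
$U = -236$ ($U = -8 - 228 = -236$)
$U n{\left(37,31 \right)} + X = - 236 \left(-4 + \frac{1}{5} \cdot 31 + \frac{1}{5} \cdot 37\right) + 1263 = - 236 \left(-4 + \frac{31}{5} + \frac{37}{5}\right) + 1263 = \left(-236\right) \frac{48}{5} + 1263 = - \frac{11328}{5} + 1263 = - \frac{5013}{5}$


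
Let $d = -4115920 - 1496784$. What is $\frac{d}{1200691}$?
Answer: $- \frac{5612704}{1200691} \approx -4.6746$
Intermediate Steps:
$d = -5612704$
$\frac{d}{1200691} = - \frac{5612704}{1200691}$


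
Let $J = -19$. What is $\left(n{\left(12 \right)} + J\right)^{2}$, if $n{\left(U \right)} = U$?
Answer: $49$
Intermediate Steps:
$\left(n{\left(12 \right)} + J\right)^{2} = \left(12 - 19\right)^{2} = \left(-7\right)^{2} = 49$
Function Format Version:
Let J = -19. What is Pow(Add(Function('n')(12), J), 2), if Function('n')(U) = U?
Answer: 49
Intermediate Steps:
Pow(Add(Function('n')(12), J), 2) = Pow(Add(12, -19), 2) = Pow(-7, 2) = 49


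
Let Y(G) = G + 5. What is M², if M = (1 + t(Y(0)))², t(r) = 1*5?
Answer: 1296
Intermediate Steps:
Y(G) = 5 + G
t(r) = 5
M = 36 (M = (1 + 5)² = 6² = 36)
M² = 36² = 1296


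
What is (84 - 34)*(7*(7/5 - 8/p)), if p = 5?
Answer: -70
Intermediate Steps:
(84 - 34)*(7*(7/5 - 8/p)) = (84 - 34)*(7*(7/5 - 8/5)) = 50*(7*(7*(⅕) - 8*⅕)) = 50*(7*(7/5 - 8/5)) = 50*(7*(-⅕)) = 50*(-7/5) = -70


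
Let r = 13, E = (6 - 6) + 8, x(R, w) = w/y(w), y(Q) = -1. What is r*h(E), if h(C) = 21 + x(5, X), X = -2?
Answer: 299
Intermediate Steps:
x(R, w) = -w (x(R, w) = w/(-1) = w*(-1) = -w)
E = 8 (E = 0 + 8 = 8)
h(C) = 23 (h(C) = 21 - 1*(-2) = 21 + 2 = 23)
r*h(E) = 13*23 = 299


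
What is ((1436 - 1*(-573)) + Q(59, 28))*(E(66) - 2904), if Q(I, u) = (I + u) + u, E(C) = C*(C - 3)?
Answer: 2663496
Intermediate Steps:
E(C) = C*(-3 + C)
Q(I, u) = I + 2*u
((1436 - 1*(-573)) + Q(59, 28))*(E(66) - 2904) = ((1436 - 1*(-573)) + (59 + 2*28))*(66*(-3 + 66) - 2904) = ((1436 + 573) + (59 + 56))*(66*63 - 2904) = (2009 + 115)*(4158 - 2904) = 2124*1254 = 2663496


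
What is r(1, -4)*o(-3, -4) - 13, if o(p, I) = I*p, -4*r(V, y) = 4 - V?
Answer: -22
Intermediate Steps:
r(V, y) = -1 + V/4 (r(V, y) = -(4 - V)/4 = -1 + V/4)
r(1, -4)*o(-3, -4) - 13 = (-1 + (1/4)*1)*(-4*(-3)) - 13 = (-1 + 1/4)*12 - 13 = -3/4*12 - 13 = -9 - 13 = -22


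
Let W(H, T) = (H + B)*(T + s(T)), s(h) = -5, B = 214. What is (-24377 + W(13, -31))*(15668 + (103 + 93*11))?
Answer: -546627906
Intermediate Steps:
W(H, T) = (-5 + T)*(214 + H) (W(H, T) = (H + 214)*(T - 5) = (214 + H)*(-5 + T) = (-5 + T)*(214 + H))
(-24377 + W(13, -31))*(15668 + (103 + 93*11)) = (-24377 + (-1070 - 5*13 + 214*(-31) + 13*(-31)))*(15668 + (103 + 93*11)) = (-24377 + (-1070 - 65 - 6634 - 403))*(15668 + (103 + 1023)) = (-24377 - 8172)*(15668 + 1126) = -32549*16794 = -546627906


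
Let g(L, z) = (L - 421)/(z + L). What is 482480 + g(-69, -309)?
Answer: 13026995/27 ≈ 4.8248e+5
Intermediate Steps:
g(L, z) = (-421 + L)/(L + z)
482480 + g(-69, -309) = 482480 + (-421 - 69)/(-69 - 309) = 482480 - 490/(-378) = 482480 - 1/378*(-490) = 482480 + 35/27 = 13026995/27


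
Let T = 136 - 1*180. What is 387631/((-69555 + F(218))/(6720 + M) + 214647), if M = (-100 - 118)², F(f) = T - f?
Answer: 21026655964/11643242051 ≈ 1.8059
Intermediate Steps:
T = -44 (T = 136 - 180 = -44)
F(f) = -44 - f
M = 47524 (M = (-218)² = 47524)
387631/((-69555 + F(218))/(6720 + M) + 214647) = 387631/((-69555 + (-44 - 1*218))/(6720 + 47524) + 214647) = 387631/((-69555 + (-44 - 218))/54244 + 214647) = 387631/((-69555 - 262)*(1/54244) + 214647) = 387631/(-69817*1/54244 + 214647) = 387631/(-69817/54244 + 214647) = 387631/(11643242051/54244) = 387631*(54244/11643242051) = 21026655964/11643242051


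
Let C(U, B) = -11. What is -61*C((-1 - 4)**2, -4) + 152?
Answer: 823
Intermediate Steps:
-61*C((-1 - 4)**2, -4) + 152 = -61*(-11) + 152 = 671 + 152 = 823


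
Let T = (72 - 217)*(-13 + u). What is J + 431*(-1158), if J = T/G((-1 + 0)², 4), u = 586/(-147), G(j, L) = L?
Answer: -293107559/588 ≈ -4.9848e+5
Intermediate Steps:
u = -586/147 (u = 586*(-1/147) = -586/147 ≈ -3.9864)
T = 362065/147 (T = (72 - 217)*(-13 - 586/147) = -145*(-2497/147) = 362065/147 ≈ 2463.0)
J = 362065/588 (J = (362065/147)/4 = (362065/147)*(¼) = 362065/588 ≈ 615.76)
J + 431*(-1158) = 362065/588 + 431*(-1158) = 362065/588 - 499098 = -293107559/588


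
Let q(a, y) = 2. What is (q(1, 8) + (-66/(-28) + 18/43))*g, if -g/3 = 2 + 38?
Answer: -172500/301 ≈ -573.09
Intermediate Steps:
g = -120 (g = -3*(2 + 38) = -3*40 = -120)
(q(1, 8) + (-66/(-28) + 18/43))*g = (2 + (-66/(-28) + 18/43))*(-120) = (2 + (-66*(-1/28) + 18*(1/43)))*(-120) = (2 + (33/14 + 18/43))*(-120) = (2 + 1671/602)*(-120) = (2875/602)*(-120) = -172500/301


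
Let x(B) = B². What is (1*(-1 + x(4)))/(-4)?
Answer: -15/4 ≈ -3.7500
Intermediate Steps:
(1*(-1 + x(4)))/(-4) = (1*(-1 + 4²))/(-4) = (1*(-1 + 16))*(-¼) = (1*15)*(-¼) = 15*(-¼) = -15/4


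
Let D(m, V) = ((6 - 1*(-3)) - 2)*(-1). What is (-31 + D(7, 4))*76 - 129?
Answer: -3017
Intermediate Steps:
D(m, V) = -7 (D(m, V) = ((6 + 3) - 2)*(-1) = (9 - 2)*(-1) = 7*(-1) = -7)
(-31 + D(7, 4))*76 - 129 = (-31 - 7)*76 - 129 = -38*76 - 129 = -2888 - 129 = -3017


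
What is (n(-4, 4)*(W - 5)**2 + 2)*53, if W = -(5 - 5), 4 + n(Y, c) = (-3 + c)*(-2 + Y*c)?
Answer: -29044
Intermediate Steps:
n(Y, c) = -4 + (-3 + c)*(-2 + Y*c)
W = 0 (W = -1*0 = 0)
(n(-4, 4)*(W - 5)**2 + 2)*53 = ((2 - 2*4 - 4*4**2 - 3*(-4)*4)*(0 - 5)**2 + 2)*53 = ((2 - 8 - 4*16 + 48)*(-5)**2 + 2)*53 = ((2 - 8 - 64 + 48)*25 + 2)*53 = (-22*25 + 2)*53 = (-550 + 2)*53 = -548*53 = -29044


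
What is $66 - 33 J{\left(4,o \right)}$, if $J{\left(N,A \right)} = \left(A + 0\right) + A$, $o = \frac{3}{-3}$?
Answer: $132$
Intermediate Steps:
$o = -1$ ($o = 3 \left(- \frac{1}{3}\right) = -1$)
$J{\left(N,A \right)} = 2 A$ ($J{\left(N,A \right)} = A + A = 2 A$)
$66 - 33 J{\left(4,o \right)} = 66 - 33 \cdot 2 \left(-1\right) = 66 - -66 = 66 + 66 = 132$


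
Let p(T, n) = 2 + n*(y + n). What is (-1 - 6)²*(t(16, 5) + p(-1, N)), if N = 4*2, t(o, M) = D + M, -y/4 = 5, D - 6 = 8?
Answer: -3675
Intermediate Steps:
D = 14 (D = 6 + 8 = 14)
y = -20 (y = -4*5 = -20)
t(o, M) = 14 + M
N = 8
p(T, n) = 2 + n*(-20 + n)
(-1 - 6)²*(t(16, 5) + p(-1, N)) = (-1 - 6)²*((14 + 5) + (2 + 8² - 20*8)) = (-7)²*(19 + (2 + 64 - 160)) = 49*(19 - 94) = 49*(-75) = -3675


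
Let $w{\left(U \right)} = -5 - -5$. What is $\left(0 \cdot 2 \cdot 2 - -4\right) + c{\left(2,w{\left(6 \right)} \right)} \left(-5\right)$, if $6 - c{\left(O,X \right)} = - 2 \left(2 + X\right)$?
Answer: $-46$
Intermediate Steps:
$w{\left(U \right)} = 0$ ($w{\left(U \right)} = -5 + 5 = 0$)
$c{\left(O,X \right)} = 10 + 2 X$ ($c{\left(O,X \right)} = 6 - - 2 \left(2 + X\right) = 6 - \left(-4 - 2 X\right) = 6 + \left(4 + 2 X\right) = 10 + 2 X$)
$\left(0 \cdot 2 \cdot 2 - -4\right) + c{\left(2,w{\left(6 \right)} \right)} \left(-5\right) = \left(0 \cdot 2 \cdot 2 - -4\right) + \left(10 + 2 \cdot 0\right) \left(-5\right) = \left(0 \cdot 2 + 4\right) + \left(10 + 0\right) \left(-5\right) = \left(0 + 4\right) + 10 \left(-5\right) = 4 - 50 = -46$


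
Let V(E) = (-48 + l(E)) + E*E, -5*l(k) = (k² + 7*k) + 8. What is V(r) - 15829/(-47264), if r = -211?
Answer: 8475128777/236320 ≈ 35863.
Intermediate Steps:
l(k) = -8/5 - 7*k/5 - k²/5 (l(k) = -((k² + 7*k) + 8)/5 = -(8 + k² + 7*k)/5 = -8/5 - 7*k/5 - k²/5)
V(E) = -248/5 - 7*E/5 + 4*E²/5 (V(E) = (-48 + (-8/5 - 7*E/5 - E²/5)) + E*E = (-248/5 - 7*E/5 - E²/5) + E² = -248/5 - 7*E/5 + 4*E²/5)
V(r) - 15829/(-47264) = (-248/5 - 7/5*(-211) + (⅘)*(-211)²) - 15829/(-47264) = (-248/5 + 1477/5 + (⅘)*44521) - 15829*(-1)/47264 = (-248/5 + 1477/5 + 178084/5) - 1*(-15829/47264) = 179313/5 + 15829/47264 = 8475128777/236320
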